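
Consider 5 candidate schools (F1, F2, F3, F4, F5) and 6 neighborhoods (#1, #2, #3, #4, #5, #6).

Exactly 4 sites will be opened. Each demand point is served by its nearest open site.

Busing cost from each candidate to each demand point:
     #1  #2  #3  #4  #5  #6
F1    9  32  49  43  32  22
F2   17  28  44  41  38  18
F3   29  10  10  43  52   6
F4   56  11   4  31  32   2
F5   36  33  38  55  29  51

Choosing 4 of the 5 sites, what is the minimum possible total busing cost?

Open {F1, F3, F4, F5}.
  #1→F1 9, #2→F3 10, #3→F4 4, #4→F4 31, #5→F5 29, #6→F4 2  ⇒ total 85.
Compare {F1, F2, F4, F5}: total 86.
Compare {F1, F2, F3, F4}: total 88.
No size-4 selection does better; minimum is 85.

85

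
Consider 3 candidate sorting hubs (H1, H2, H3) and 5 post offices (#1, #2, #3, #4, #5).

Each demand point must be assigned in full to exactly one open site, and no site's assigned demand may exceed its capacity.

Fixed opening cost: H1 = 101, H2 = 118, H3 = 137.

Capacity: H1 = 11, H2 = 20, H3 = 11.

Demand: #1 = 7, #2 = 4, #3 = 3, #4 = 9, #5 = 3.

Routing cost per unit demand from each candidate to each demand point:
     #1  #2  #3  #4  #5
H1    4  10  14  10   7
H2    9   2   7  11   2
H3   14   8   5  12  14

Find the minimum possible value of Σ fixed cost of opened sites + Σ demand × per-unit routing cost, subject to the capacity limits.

381

Open {H1, H2}; cheapest assignment that respects the capacities:
  H1 (cap 11, load 7): #1 — cost 7×4 = 28
  H2 (cap 20, load 19): #2, #3, #4, #5 — cost 4×2 + 3×7 + 9×11 + 3×2 = 134
  Shipping 162, fixed 219 → total 381.
  Any other capacity-feasible assignment to {H1, H2} ships for at least 162.
Compare {H2, H3}: its best feasible assignment gives total 461.
Compare {H1, H2, H3}: its best feasible assignment gives total 512.
Every other set of open sites that can feasibly serve all demand totals ≥ 461 even under its best assignment. Minimum: 381.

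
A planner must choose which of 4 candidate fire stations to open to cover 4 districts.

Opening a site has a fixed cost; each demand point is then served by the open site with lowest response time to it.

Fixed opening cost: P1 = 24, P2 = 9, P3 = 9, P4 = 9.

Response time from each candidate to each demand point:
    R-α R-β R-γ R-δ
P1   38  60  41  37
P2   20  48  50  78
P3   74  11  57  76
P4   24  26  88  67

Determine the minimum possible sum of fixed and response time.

Open {P1, P2, P3}: assign each demand point to its cheapest open site.
  R-α→P2 20, R-β→P3 11, R-γ→P1 41, R-δ→P1 37
  response time 109, fixed 42 → total 151.
Compare {P1, P3, P4}: response time 113 + fixed 42 = 155.
Compare {P1, P3}: response time 127 + fixed 33 = 160.
Compare {P1, P2, P3, P4}: response time 109 + fixed 51 = 160.
All other subsets cost ≥ 155. Minimum total cost: 151.

151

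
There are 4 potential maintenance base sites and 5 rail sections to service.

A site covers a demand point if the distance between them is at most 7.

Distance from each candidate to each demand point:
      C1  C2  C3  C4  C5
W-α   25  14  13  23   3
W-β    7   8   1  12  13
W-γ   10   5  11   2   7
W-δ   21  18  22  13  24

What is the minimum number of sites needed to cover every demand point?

2

Coverage sets (demand points within 7 of each site):
  W-α: {C5}
  W-β: {C1, C3}
  W-γ: {C2, C4, C5}
  W-δ: {}
No single site covers all 5 demand points.
But {W-β, W-γ} covers everything, so the minimum is 2.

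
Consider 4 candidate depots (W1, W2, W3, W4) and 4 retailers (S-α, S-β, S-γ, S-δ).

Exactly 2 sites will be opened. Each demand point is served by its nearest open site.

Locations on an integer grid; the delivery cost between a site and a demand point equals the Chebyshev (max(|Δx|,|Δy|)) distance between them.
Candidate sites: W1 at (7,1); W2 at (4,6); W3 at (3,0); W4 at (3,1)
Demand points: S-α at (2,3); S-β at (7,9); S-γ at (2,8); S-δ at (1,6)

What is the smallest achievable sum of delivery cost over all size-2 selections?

Open {W2, W4}.
  S-α→W4 2, S-β→W2 3, S-γ→W2 2, S-δ→W2 3  ⇒ total 10.
Compare {W1, W2}: total 11.
Compare {W2, W3}: total 11.
No size-2 selection does better; minimum is 10.

10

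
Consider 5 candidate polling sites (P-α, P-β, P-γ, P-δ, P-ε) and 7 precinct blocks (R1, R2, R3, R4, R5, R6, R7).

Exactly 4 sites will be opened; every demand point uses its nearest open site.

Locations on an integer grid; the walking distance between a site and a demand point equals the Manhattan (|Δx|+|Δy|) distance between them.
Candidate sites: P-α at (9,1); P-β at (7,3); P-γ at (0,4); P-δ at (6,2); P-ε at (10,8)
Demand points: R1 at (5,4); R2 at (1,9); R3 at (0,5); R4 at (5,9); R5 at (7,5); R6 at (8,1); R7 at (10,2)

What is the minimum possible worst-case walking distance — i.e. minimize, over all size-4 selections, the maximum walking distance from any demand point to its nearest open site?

Open {P-α, P-β, P-γ, P-ε}.
  Farthest demand point is R2 at walking distance 6 (to P-γ); all others are ≤ 6.
With {P-α, P-γ, P-δ, P-ε} the worst case is 6.
With {P-β, P-γ, P-δ, P-ε} the worst case is 6.
No size-4 selection achieves below 6.

6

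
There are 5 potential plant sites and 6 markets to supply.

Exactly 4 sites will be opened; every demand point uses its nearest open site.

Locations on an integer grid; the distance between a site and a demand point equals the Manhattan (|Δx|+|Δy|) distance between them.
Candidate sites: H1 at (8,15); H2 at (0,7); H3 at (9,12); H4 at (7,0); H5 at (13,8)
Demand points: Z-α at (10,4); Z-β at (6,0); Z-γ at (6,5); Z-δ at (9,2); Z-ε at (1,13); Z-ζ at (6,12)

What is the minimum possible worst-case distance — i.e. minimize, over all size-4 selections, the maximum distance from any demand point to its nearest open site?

7

Open {H1, H2, H3, H4}.
  Farthest demand point is Z-α at distance 7 (to H4); all others are ≤ 7.
With {H1, H2, H4, H5} the worst case is 7.
With {H2, H3, H4, H5} the worst case is 7.
No size-4 selection achieves below 7.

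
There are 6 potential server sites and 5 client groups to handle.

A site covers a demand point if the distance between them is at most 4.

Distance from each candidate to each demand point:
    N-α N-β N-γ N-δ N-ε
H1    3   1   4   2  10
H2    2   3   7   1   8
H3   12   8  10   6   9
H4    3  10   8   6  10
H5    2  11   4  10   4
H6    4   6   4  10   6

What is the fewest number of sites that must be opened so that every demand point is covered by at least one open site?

Coverage sets (demand points within 4 of each site):
  H1: {N-α, N-β, N-γ, N-δ}
  H2: {N-α, N-β, N-δ}
  H3: {}
  H4: {N-α}
  H5: {N-α, N-γ, N-ε}
  H6: {N-α, N-γ}
No single site covers all 5 demand points.
But {H1, H5} covers everything, so the minimum is 2.

2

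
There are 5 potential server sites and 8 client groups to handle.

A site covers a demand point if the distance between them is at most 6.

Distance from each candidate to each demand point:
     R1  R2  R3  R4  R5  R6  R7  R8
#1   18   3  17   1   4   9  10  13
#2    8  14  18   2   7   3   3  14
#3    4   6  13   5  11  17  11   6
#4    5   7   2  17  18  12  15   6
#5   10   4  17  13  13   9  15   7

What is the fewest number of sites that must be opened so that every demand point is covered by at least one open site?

3

Coverage sets (demand points within 6 of each site):
  #1: {R2, R4, R5}
  #2: {R4, R6, R7}
  #3: {R1, R2, R4, R8}
  #4: {R1, R3, R8}
  #5: {R2}
No 2 sites suffice: every size-2 union leaves at least one demand point uncovered.
But {#1, #2, #4} covers everything, so the minimum is 3.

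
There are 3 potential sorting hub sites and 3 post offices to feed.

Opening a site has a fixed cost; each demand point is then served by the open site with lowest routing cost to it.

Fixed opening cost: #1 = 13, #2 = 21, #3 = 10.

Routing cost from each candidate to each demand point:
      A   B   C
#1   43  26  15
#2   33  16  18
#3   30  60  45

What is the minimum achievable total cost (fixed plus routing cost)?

Open {#2}: assign each demand point to its cheapest open site.
  A→#2 33, B→#2 16, C→#2 18
  routing cost 67, fixed 21 → total 88.
Compare {#1, #3}: routing cost 71 + fixed 23 = 94.
Compare {#2, #3}: routing cost 64 + fixed 31 = 95.
Compare {#1}: routing cost 84 + fixed 13 = 97.
All other subsets cost ≥ 94. Minimum total cost: 88.

88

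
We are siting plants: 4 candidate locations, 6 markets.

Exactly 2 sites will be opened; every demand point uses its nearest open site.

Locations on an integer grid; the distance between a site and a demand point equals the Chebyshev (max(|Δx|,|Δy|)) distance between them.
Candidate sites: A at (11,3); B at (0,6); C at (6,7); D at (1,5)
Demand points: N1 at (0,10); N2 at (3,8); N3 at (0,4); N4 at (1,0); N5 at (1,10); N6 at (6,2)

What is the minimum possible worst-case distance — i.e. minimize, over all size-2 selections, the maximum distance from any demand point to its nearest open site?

Open {A, D}.
  Farthest demand point is N1 at distance 5 (to D); all others are ≤ 5.
With {B, D} the worst case is 5.
With {C, D} the worst case is 5.
No size-2 selection achieves below 5.

5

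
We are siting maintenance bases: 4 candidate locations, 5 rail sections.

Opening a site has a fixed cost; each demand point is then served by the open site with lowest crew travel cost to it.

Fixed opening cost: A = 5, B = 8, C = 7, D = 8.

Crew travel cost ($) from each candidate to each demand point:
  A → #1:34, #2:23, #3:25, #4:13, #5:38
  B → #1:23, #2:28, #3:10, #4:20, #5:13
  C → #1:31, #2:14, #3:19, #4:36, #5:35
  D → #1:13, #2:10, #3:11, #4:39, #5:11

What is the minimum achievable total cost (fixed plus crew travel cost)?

Open {A, D}: assign each demand point to its cheapest open site.
  #1→D 13, #2→D 10, #3→D 11, #4→A 13, #5→D 11
  crew travel cost 58, fixed 13 → total 71.
Compare {A, B, D}: crew travel cost 57 + fixed 21 = 78.
Compare {A, C, D}: crew travel cost 58 + fixed 20 = 78.
Compare {B, D}: crew travel cost 64 + fixed 16 = 80.
All other subsets cost ≥ 78. Minimum total cost: 71.

71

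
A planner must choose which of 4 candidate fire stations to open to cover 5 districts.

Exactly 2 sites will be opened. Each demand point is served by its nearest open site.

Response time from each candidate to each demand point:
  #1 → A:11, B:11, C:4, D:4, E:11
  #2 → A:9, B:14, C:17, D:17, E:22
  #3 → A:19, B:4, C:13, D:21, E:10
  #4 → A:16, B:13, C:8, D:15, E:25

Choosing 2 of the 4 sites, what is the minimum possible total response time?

Open {#1, #3}.
  A→#1 11, B→#3 4, C→#1 4, D→#1 4, E→#3 10  ⇒ total 33.
Compare {#1, #2}: total 39.
Compare {#1, #4}: total 41.
No size-2 selection does better; minimum is 33.

33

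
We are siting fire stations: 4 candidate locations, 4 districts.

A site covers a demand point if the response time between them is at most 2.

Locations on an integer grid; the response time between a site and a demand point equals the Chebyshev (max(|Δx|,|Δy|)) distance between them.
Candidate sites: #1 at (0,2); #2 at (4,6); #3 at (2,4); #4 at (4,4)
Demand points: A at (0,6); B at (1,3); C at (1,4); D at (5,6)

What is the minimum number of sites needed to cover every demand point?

2

Coverage sets (demand points within 2 of each site):
  #1: {B, C}
  #2: {D}
  #3: {A, B, C}
  #4: {D}
No single site covers all 4 demand points.
But {#2, #3} covers everything, so the minimum is 2.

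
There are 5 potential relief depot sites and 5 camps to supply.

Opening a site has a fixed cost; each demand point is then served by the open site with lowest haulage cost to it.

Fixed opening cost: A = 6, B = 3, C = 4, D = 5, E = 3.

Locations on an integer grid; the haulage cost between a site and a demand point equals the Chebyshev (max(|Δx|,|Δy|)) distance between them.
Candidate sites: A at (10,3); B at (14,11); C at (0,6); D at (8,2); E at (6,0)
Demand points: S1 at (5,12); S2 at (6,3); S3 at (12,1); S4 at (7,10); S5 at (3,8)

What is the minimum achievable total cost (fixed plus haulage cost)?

Open {C, D}: assign each demand point to its cheapest open site.
  S1→C 6, S2→D 2, S3→D 4, S4→C 7, S5→C 3
  haulage cost 22, fixed 9 → total 31.
Compare {A, C}: haulage cost 22 + fixed 10 = 32.
Compare {C, E}: haulage cost 25 + fixed 7 = 32.
Compare {A, C, E}: haulage cost 21 + fixed 13 = 34.
All other subsets cost ≥ 32. Minimum total cost: 31.

31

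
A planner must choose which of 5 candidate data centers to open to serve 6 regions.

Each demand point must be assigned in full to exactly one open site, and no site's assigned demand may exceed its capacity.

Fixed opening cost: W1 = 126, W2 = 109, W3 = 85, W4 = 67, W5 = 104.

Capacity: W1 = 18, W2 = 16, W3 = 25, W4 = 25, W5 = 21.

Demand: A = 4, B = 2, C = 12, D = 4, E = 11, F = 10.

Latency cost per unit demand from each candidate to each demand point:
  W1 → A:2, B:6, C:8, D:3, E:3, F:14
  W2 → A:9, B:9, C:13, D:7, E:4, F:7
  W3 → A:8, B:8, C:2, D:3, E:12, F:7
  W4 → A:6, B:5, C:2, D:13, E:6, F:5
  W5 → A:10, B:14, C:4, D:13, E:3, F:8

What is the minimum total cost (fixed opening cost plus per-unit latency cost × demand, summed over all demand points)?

344

Open {W3, W4}; cheapest assignment that respects the capacities:
  W3 (cap 25, load 18): B, C, D — cost 2×8 + 12×2 + 4×3 = 52
  W4 (cap 25, load 25): A, E, F — cost 4×6 + 11×6 + 10×5 = 140
  Shipping 192, fixed 152 → total 344.
  Any other capacity-feasible assignment to {W3, W4} ships for at least 192.
Compare {W4, W5}: its best feasible assignment gives total 380.
Compare {W3, W5}: its best feasible assignment gives total 386.
Every other set of open sites that can feasibly serve all demand totals ≥ 380 even under its best assignment. Minimum: 344.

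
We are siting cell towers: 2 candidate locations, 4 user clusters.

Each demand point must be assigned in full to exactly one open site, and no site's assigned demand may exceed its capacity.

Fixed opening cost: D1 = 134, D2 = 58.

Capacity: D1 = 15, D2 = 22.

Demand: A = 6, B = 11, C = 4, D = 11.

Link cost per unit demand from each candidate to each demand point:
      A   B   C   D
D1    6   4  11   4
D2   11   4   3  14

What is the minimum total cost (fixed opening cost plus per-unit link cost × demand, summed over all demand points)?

358

Open {D1, D2}; cheapest assignment that respects the capacities:
  D1 (cap 15, load 11): D — cost 11×4 = 44
  D2 (cap 22, load 21): A, B, C — cost 6×11 + 11×4 + 4×3 = 122
  Shipping 166, fixed 192 → total 358.
  Any other capacity-feasible assignment to {D1, D2} ships for at least 166.
Total demand is 32 and no other set of sites has combined capacity ≥ 32, so {D1, D2} is the only feasible choice of open sites. Minimum: 358.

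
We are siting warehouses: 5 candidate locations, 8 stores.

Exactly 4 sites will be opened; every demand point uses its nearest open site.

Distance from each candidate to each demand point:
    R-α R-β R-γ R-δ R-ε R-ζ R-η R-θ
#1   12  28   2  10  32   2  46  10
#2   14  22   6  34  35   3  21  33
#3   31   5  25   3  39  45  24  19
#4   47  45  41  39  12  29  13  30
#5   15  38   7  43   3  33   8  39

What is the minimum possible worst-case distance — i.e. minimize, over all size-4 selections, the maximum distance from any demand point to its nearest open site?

Open {#1, #2, #3, #5}.
  Farthest demand point is R-α at distance 12 (to #1); all others are ≤ 12.
With {#1, #3, #4, #5} the worst case is 12.
With {#1, #2, #3, #4} the worst case is 13.
No size-4 selection achieves below 12.

12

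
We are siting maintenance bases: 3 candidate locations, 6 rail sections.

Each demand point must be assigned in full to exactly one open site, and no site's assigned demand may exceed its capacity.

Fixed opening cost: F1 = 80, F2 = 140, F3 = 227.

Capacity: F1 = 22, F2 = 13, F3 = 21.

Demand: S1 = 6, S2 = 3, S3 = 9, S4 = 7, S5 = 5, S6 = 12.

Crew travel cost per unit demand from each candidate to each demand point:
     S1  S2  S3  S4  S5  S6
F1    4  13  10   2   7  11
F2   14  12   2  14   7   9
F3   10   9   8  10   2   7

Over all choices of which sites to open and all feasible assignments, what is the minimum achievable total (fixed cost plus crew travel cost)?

Open {F1, F3}; cheapest assignment that respects the capacities:
  F1 (cap 22, load 22): S1, S3, S4 — cost 6×4 + 9×10 + 7×2 = 128
  F3 (cap 21, load 20): S2, S5, S6 — cost 3×9 + 5×2 + 12×7 = 121
  Shipping 249, fixed 307 → total 556.
  Any other capacity-feasible assignment to {F1, F3} ships for at least 249.
Compare {F1, F2, F3}: its best feasible assignment gives total 624.
Every other set of open sites that can feasibly serve all demand totals ≥ 624 even under its best assignment. Minimum: 556.

556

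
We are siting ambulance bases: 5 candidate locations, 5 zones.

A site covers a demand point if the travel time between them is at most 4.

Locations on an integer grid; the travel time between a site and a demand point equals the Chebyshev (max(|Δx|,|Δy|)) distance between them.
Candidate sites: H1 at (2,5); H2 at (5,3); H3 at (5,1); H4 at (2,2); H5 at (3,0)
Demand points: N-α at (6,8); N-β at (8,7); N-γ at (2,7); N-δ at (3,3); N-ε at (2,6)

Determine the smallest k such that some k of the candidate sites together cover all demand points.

2

Coverage sets (demand points within 4 of each site):
  H1: {N-α, N-γ, N-δ, N-ε}
  H2: {N-β, N-γ, N-δ, N-ε}
  H3: {N-δ}
  H4: {N-δ, N-ε}
  H5: {N-δ}
No single site covers all 5 demand points.
But {H1, H2} covers everything, so the minimum is 2.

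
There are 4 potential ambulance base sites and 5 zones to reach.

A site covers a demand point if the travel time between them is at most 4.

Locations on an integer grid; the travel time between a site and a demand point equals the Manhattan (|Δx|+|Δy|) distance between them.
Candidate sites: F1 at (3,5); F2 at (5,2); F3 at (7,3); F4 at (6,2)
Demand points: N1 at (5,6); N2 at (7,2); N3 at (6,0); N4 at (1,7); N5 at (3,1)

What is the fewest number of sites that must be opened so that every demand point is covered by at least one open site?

Coverage sets (demand points within 4 of each site):
  F1: {N1, N4, N5}
  F2: {N1, N2, N3, N5}
  F3: {N2, N3}
  F4: {N2, N3, N5}
No single site covers all 5 demand points.
But {F1, F2} covers everything, so the minimum is 2.

2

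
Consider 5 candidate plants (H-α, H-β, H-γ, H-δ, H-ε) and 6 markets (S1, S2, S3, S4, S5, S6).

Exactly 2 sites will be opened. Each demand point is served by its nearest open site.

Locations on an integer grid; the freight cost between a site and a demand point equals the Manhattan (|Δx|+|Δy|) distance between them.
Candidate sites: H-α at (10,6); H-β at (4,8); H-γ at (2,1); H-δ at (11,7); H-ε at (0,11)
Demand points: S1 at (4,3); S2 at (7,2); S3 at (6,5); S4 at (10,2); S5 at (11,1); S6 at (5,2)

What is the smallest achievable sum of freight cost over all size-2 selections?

29

Open {H-α, H-γ}.
  S1→H-γ 4, S2→H-γ 6, S3→H-α 5, S4→H-α 4, S5→H-α 6, S6→H-γ 4  ⇒ total 29.
Compare {H-γ, H-δ}: total 33.
Compare {H-α, H-β}: total 34.
No size-2 selection does better; minimum is 29.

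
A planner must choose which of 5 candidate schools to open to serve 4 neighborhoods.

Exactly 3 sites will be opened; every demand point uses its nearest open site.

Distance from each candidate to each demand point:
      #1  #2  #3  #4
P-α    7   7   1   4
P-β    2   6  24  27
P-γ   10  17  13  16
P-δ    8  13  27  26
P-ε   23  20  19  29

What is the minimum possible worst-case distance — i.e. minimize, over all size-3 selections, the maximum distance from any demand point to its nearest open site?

6

Open {P-α, P-β, P-γ}.
  Farthest demand point is #2 at distance 6 (to P-β); all others are ≤ 6.
With {P-α, P-β, P-δ} the worst case is 6.
With {P-α, P-β, P-ε} the worst case is 6.
No size-3 selection achieves below 6.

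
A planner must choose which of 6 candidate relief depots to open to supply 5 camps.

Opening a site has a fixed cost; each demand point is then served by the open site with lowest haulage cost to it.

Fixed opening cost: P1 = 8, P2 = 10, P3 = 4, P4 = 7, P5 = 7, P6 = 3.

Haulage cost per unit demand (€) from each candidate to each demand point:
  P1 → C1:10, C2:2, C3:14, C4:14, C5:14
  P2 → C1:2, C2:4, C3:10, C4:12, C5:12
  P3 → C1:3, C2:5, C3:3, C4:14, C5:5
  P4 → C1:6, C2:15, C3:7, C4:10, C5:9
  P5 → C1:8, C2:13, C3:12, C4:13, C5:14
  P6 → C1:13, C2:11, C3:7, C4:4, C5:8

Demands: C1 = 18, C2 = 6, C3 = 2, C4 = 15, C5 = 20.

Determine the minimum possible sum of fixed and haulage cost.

Open {P1, P2, P3, P6}: assign each demand point to its cheapest open site.
  C1→P2 18×2=36, C2→P1 6×2=12, C3→P3 2×3=6, C4→P6 15×4=60, C5→P3 20×5=100
  haulage cost 214, fixed 25 → total 239.
Compare {P2, P3, P6}: haulage cost 226 + fixed 17 = 243.
Compare {P1, P2, P3, P4, P6}: haulage cost 214 + fixed 32 = 246.
Compare {P1, P2, P3, P5, P6}: haulage cost 214 + fixed 32 = 246.
All other subsets cost ≥ 243. Minimum total cost: 239.

239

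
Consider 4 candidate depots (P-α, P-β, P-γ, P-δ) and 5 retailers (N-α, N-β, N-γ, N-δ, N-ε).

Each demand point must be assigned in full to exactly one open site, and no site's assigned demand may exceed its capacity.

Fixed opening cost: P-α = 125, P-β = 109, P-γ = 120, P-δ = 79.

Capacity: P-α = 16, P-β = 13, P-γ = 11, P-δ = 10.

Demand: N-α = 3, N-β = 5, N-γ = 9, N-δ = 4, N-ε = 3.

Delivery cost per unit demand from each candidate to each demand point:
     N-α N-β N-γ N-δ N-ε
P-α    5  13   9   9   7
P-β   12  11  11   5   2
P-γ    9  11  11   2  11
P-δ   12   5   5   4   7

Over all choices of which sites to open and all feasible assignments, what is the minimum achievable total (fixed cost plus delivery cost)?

Open {P-α, P-δ}; cheapest assignment that respects the capacities:
  P-α (cap 16, load 15): N-α, N-γ, N-ε — cost 3×5 + 9×9 + 3×7 = 117
  P-δ (cap 10, load 9): N-β, N-δ — cost 5×5 + 4×4 = 41
  Shipping 158, fixed 204 → total 362.
  Any other capacity-feasible assignment to {P-α, P-δ} ships for at least 158.
Compare {P-α, P-β}: its best feasible assignment gives total 411.
Compare {P-α, P-γ}: its best feasible assignment gives total 425.
Every other set of open sites that can feasibly serve all demand totals ≥ 411 even under its best assignment. Minimum: 362.

362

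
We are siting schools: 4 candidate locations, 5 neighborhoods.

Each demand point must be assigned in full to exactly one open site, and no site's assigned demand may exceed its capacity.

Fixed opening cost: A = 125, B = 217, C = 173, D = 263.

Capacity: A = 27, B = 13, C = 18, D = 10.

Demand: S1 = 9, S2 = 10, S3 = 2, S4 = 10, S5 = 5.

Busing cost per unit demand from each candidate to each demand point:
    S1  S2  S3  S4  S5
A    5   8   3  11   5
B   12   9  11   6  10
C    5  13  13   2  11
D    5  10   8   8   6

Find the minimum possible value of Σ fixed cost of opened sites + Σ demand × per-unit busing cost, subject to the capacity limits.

Open {A, C}; cheapest assignment that respects the capacities:
  A (cap 27, load 26): S1, S2, S3, S5 — cost 9×5 + 10×8 + 2×3 + 5×5 = 156
  C (cap 18, load 10): S4 — cost 10×2 = 20
  Shipping 176, fixed 298 → total 474.
  Any other capacity-feasible assignment to {A, C} ships for at least 176.
Compare {A, B}: its best feasible assignment gives total 558.
Compare {A, D}: its best feasible assignment gives total 624.
Every other set of open sites that can feasibly serve all demand totals ≥ 558 even under its best assignment. Minimum: 474.

474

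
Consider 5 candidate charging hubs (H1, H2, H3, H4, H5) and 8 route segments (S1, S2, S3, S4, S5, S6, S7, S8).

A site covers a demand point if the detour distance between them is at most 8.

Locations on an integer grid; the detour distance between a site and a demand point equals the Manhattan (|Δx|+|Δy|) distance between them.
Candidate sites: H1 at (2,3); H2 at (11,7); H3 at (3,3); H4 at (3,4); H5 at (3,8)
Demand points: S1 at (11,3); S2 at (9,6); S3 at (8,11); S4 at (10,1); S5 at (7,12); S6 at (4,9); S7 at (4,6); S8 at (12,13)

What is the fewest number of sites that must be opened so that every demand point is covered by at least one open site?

Coverage sets (demand points within 8 of each site):
  H1: {S6, S7}
  H2: {S1, S2, S3, S4, S7, S8}
  H3: {S1, S6, S7}
  H4: {S2, S6, S7}
  H5: {S2, S3, S5, S6, S7}
No single site covers all 8 demand points.
But {H2, H5} covers everything, so the minimum is 2.

2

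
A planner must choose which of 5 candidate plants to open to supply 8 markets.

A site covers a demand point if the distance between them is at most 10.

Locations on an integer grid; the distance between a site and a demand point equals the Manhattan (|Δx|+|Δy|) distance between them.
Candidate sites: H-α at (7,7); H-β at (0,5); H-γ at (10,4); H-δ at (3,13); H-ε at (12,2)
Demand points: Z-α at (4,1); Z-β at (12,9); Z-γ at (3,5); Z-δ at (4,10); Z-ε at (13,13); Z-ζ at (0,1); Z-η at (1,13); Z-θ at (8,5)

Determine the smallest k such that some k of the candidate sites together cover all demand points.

3

Coverage sets (demand points within 10 of each site):
  H-α: {Z-α, Z-β, Z-γ, Z-δ, Z-θ}
  H-β: {Z-α, Z-γ, Z-δ, Z-ζ, Z-η, Z-θ}
  H-γ: {Z-α, Z-β, Z-γ, Z-θ}
  H-δ: {Z-γ, Z-δ, Z-ε, Z-η}
  H-ε: {Z-α, Z-β, Z-θ}
No 2 sites suffice: every size-2 union leaves at least one demand point uncovered.
But {H-α, H-β, H-δ} covers everything, so the minimum is 3.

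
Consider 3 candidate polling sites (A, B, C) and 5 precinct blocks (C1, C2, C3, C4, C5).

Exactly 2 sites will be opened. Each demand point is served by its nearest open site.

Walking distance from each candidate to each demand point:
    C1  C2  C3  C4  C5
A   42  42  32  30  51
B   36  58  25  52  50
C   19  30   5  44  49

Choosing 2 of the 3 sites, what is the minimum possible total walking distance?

133

Open {A, C}.
  C1→C 19, C2→C 30, C3→C 5, C4→A 30, C5→C 49  ⇒ total 133.
Compare {B, C}: total 147.
Compare {A, B}: total 183.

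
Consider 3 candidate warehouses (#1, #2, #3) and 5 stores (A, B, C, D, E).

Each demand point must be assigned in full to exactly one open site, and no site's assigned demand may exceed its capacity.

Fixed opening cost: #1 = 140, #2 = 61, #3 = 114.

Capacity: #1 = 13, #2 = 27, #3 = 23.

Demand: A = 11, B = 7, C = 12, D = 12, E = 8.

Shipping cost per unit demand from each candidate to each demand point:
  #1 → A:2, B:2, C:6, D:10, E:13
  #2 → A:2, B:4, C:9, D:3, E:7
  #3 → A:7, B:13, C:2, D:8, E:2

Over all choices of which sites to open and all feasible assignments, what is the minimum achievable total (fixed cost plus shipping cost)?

Open {#2, #3}; cheapest assignment that respects the capacities:
  #2 (cap 27, load 27): B, D, E — cost 7×4 + 12×3 + 8×7 = 120
  #3 (cap 23, load 23): A, C — cost 11×7 + 12×2 = 101
  Shipping 221, fixed 175 → total 396.
  Any other capacity-feasible assignment to {#2, #3} ships for at least 221.
Compare {#1, #2, #3}: its best feasible assignment gives total 427.
Every other set of open sites that can feasibly serve all demand totals ≥ 427 even under its best assignment. Minimum: 396.

396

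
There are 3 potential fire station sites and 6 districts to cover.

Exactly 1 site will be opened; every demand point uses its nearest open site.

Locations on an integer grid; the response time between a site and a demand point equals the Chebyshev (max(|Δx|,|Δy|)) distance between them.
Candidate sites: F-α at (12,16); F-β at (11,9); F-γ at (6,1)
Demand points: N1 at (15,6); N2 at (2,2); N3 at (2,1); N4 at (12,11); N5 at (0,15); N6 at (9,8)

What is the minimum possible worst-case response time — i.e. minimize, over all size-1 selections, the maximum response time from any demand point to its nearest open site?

Open {F-β}.
  Farthest demand point is N5 at response time 11 (to F-β); all others are ≤ 11.
With {F-γ} the worst case is 14.
With {F-α} the worst case is 15.
No size-1 selection achieves below 11.

11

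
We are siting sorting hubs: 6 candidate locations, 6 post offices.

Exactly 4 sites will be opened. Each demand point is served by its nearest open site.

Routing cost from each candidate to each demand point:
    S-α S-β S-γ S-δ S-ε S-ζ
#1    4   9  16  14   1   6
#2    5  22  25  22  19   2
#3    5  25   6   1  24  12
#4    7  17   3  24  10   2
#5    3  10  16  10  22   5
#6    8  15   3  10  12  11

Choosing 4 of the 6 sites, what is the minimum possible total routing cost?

19

Open {#1, #3, #4, #5}.
  S-α→#5 3, S-β→#1 9, S-γ→#4 3, S-δ→#3 1, S-ε→#1 1, S-ζ→#4 2  ⇒ total 19.
Compare {#1, #2, #3, #4}: total 20.
Compare {#1, #2, #3, #6}: total 20.
No size-4 selection does better; minimum is 19.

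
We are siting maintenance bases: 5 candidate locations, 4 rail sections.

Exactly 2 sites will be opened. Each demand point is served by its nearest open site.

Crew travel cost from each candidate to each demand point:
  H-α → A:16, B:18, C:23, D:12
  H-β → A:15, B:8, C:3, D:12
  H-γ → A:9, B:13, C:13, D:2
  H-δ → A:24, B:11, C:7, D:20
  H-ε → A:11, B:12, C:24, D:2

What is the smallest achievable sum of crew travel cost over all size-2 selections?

Open {H-β, H-γ}.
  A→H-γ 9, B→H-β 8, C→H-β 3, D→H-γ 2  ⇒ total 22.
Compare {H-β, H-ε}: total 24.
Compare {H-γ, H-δ}: total 29.
No size-2 selection does better; minimum is 22.

22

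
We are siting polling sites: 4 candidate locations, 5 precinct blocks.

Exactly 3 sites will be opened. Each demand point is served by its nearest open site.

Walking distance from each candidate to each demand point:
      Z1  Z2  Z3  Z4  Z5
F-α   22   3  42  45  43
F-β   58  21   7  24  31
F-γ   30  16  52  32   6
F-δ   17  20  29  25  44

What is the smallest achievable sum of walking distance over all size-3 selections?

Open {F-α, F-β, F-γ}.
  Z1→F-α 22, Z2→F-α 3, Z3→F-β 7, Z4→F-β 24, Z5→F-γ 6  ⇒ total 62.
Compare {F-β, F-γ, F-δ}: total 70.
Compare {F-α, F-γ, F-δ}: total 80.
No size-3 selection does better; minimum is 62.

62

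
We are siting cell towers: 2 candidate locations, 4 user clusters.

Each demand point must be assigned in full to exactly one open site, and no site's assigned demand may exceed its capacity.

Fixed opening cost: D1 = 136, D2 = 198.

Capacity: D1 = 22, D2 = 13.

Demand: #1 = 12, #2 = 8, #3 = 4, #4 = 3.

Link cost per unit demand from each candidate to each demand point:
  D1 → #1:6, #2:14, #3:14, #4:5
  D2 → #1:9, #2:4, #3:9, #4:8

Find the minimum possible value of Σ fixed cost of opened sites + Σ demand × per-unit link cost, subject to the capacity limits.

489

Open {D1, D2}; cheapest assignment that respects the capacities:
  D1 (cap 22, load 15): #1, #4 — cost 12×6 + 3×5 = 87
  D2 (cap 13, load 12): #2, #3 — cost 8×4 + 4×9 = 68
  Shipping 155, fixed 334 → total 489.
  Any other capacity-feasible assignment to {D1, D2} ships for at least 155.
Total demand is 27 and no other set of sites has combined capacity ≥ 27, so {D1, D2} is the only feasible choice of open sites. Minimum: 489.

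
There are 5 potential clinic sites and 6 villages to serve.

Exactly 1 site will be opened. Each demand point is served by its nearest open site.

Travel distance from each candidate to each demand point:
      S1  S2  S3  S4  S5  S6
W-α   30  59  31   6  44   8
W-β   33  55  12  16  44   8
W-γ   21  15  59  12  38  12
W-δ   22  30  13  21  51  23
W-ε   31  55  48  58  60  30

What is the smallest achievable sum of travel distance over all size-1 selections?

Open {W-γ}.
  S1→W-γ 21, S2→W-γ 15, S3→W-γ 59, S4→W-γ 12, S5→W-γ 38, S6→W-γ 12  ⇒ total 157.
Compare {W-δ}: total 160.
Compare {W-β}: total 168.
No size-1 selection does better; minimum is 157.

157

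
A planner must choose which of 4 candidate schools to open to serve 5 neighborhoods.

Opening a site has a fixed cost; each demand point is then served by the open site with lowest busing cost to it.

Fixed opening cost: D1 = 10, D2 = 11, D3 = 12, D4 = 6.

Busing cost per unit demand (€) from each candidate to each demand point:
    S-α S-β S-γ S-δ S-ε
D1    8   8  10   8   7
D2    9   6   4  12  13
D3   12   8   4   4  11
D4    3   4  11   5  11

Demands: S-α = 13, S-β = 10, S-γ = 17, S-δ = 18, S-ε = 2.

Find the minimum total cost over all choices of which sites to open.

Open {D3, D4}: assign each demand point to its cheapest open site.
  S-α→D4 13×3=39, S-β→D4 10×4=40, S-γ→D3 17×4=68, S-δ→D3 18×4=72, S-ε→D3 2×11=22
  busing cost 241, fixed 18 → total 259.
Compare {D1, D3, D4}: busing cost 233 + fixed 28 = 261.
Compare {D2, D3, D4}: busing cost 241 + fixed 29 = 270.
Compare {D1, D2, D3, D4}: busing cost 233 + fixed 39 = 272.
All other subsets cost ≥ 261. Minimum total cost: 259.

259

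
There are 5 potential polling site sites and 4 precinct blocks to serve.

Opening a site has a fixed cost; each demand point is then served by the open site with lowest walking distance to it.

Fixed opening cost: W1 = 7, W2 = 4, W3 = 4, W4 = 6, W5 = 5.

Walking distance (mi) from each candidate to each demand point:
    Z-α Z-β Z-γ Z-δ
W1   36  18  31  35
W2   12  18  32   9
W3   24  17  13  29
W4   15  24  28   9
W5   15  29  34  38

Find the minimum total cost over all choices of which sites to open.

Open {W2, W3}: assign each demand point to its cheapest open site.
  Z-α→W2 12, Z-β→W3 17, Z-γ→W3 13, Z-δ→W2 9
  walking distance 51, fixed 8 → total 59.
Compare {W3, W4}: walking distance 54 + fixed 10 = 64.
Compare {W2, W3, W5}: walking distance 51 + fixed 13 = 64.
Compare {W2, W3, W4}: walking distance 51 + fixed 14 = 65.
All other subsets cost ≥ 64. Minimum total cost: 59.

59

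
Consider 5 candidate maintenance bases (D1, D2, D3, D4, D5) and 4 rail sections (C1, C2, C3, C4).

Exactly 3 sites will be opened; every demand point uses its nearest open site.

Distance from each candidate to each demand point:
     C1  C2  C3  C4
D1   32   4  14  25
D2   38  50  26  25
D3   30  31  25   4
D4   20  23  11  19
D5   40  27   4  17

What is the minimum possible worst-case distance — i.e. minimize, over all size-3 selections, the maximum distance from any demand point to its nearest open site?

Open {D1, D2, D4}.
  Farthest demand point is C1 at distance 20 (to D4); all others are ≤ 20.
With {D1, D3, D4} the worst case is 20.
With {D1, D4, D5} the worst case is 20.
No size-3 selection achieves below 20.

20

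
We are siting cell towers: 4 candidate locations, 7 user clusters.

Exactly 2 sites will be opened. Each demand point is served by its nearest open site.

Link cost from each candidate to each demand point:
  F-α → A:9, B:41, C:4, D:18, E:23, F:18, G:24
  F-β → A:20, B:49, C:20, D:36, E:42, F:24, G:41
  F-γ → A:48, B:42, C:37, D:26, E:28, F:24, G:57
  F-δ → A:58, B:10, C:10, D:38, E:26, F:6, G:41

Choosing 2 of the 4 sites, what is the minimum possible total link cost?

Open {F-α, F-δ}.
  A→F-α 9, B→F-δ 10, C→F-α 4, D→F-α 18, E→F-α 23, F→F-δ 6, G→F-α 24  ⇒ total 94.
Compare {F-α, F-β}: total 137.
Compare {F-α, F-γ}: total 137.
No size-2 selection does better; minimum is 94.

94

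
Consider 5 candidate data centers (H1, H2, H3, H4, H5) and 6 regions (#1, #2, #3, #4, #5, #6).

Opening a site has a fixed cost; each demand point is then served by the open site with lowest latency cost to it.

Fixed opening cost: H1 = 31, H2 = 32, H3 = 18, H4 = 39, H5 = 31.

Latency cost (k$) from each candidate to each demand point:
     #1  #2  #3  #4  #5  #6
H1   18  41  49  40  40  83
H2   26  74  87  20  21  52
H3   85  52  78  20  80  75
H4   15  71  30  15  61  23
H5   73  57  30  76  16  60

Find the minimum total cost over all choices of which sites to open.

226

Open {H4, H5}: assign each demand point to its cheapest open site.
  #1→H4 15, #2→H5 57, #3→H4 30, #4→H4 15, #5→H5 16, #6→H4 23
  latency cost 156, fixed 70 → total 226.
Compare {H1, H4}: latency cost 164 + fixed 70 = 234.
Compare {H3, H4, H5}: latency cost 151 + fixed 88 = 239.
Compare {H1, H4, H5}: latency cost 140 + fixed 101 = 241.
All other subsets cost ≥ 234. Minimum total cost: 226.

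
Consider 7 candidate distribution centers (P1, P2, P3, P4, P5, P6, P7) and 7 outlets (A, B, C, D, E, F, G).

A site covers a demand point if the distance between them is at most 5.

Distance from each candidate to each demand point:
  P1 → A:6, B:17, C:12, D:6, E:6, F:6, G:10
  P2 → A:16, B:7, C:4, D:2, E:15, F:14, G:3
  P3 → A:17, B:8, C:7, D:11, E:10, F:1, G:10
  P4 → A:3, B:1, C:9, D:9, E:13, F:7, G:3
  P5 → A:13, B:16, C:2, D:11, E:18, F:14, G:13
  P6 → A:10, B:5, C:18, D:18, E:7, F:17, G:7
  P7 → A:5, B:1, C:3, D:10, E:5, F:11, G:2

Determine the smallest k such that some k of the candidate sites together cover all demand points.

3

Coverage sets (demand points within 5 of each site):
  P1: {}
  P2: {C, D, G}
  P3: {F}
  P4: {A, B, G}
  P5: {C}
  P6: {B}
  P7: {A, B, C, E, G}
No 2 sites suffice: every size-2 union leaves at least one demand point uncovered.
But {P2, P3, P7} covers everything, so the minimum is 3.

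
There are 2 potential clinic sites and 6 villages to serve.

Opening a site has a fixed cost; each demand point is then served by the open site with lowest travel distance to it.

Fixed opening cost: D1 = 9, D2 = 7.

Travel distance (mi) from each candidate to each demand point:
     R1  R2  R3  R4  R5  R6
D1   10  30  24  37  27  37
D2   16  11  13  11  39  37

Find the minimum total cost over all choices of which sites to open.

125

Open {D1, D2}: assign each demand point to its cheapest open site.
  R1→D1 10, R2→D2 11, R3→D2 13, R4→D2 11, R5→D1 27, R6→D1 37
  travel distance 109, fixed 16 → total 125.
Compare {D2}: travel distance 127 + fixed 7 = 134.
Compare {D1}: travel distance 165 + fixed 9 = 174.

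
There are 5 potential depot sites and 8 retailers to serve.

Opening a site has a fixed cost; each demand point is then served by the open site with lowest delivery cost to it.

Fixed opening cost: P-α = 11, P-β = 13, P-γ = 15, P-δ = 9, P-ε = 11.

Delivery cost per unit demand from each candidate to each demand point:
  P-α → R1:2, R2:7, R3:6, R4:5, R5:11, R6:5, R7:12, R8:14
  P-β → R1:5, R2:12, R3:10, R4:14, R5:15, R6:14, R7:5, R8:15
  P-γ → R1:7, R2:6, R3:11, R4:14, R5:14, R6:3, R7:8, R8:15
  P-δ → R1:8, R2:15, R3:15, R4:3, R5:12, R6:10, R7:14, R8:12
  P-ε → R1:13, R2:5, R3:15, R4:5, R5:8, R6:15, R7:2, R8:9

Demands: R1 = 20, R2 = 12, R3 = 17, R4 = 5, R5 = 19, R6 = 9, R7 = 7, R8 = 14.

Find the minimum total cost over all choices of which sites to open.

582

Open {P-α, P-γ, P-δ, P-ε}: assign each demand point to its cheapest open site.
  R1→P-α 20×2=40, R2→P-ε 12×5=60, R3→P-α 17×6=102, R4→P-δ 5×3=15, R5→P-ε 19×8=152, R6→P-γ 9×3=27, R7→P-ε 7×2=14, R8→P-ε 14×9=126
  delivery cost 536, fixed 46 → total 582.
Compare {P-α, P-γ, P-ε}: delivery cost 546 + fixed 37 = 583.
Compare {P-α, P-δ, P-ε}: delivery cost 554 + fixed 31 = 585.
Compare {P-α, P-ε}: delivery cost 564 + fixed 22 = 586.
All other subsets cost ≥ 583. Minimum total cost: 582.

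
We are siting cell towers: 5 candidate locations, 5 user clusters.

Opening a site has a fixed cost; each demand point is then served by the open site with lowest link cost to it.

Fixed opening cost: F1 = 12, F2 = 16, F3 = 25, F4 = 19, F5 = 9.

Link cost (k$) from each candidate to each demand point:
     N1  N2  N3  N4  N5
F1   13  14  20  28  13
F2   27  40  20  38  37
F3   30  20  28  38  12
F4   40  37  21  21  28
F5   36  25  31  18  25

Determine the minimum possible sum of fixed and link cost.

Open {F1, F5}: assign each demand point to its cheapest open site.
  N1→F1 13, N2→F1 14, N3→F1 20, N4→F5 18, N5→F1 13
  link cost 78, fixed 21 → total 99.
Compare {F1}: link cost 88 + fixed 12 = 100.
Compare {F1, F4}: link cost 81 + fixed 31 = 112.
Compare {F1, F2, F5}: link cost 78 + fixed 37 = 115.
All other subsets cost ≥ 100. Minimum total cost: 99.

99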